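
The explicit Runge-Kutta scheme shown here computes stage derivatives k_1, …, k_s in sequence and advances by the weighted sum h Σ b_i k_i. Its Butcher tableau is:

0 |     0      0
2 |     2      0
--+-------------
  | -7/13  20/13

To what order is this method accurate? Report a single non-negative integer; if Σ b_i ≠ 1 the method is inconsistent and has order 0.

1

b = (-7/13, 20/13)
c = (0, 2)
Σ b_i: (-7/13)·1 + 20/13·1 = 1 ✓
b·c: 20/13·2 = 40/13 ≠ 1/2 ⇒ order 1.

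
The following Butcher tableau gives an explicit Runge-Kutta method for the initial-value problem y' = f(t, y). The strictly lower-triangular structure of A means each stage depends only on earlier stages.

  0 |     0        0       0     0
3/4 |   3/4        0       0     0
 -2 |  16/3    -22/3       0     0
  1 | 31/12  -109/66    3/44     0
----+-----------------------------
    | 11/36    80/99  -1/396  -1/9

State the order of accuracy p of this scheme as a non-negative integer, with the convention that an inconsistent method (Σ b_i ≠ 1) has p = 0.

4

b = (11/36, 80/99, -1/396, -1/9)
c = (0, 3/4, -2, 1)
Ac = (0, 0, -11/2, -11/8)
Σ b_i: 11/36·1 + 80/99·1 + (-1/396)·1 + (-1/9)·1 = 1 ✓
b·c: 80/99·3/4 + (-1/396)·(-2) + (-1/9)·1 = 1/2 ✓
b·c²: 80/99·9/16 + (-1/396)·4 + (-1/9)·1 = 1/3 ✓
b·Ac: (-1/396)·(-11/2) + (-1/9)·(-11/8) = 1/6 ✓
b·c³: 80/99·27/64 + (-1/396)·(-8) + (-1/9)·1 = 1/4 ✓
b·(c∘Ac): (-1/396)·11 + (-1/9)·(-11/8) = 1/8 ✓
b·Ac²: (-1/396)·(-33/8) + (-1/9)·(-21/32) = 1/12 ✓
b·A²c: (-1/9)·(-3/8) = 1/24 ✓; 4 stages ⇒ order 4.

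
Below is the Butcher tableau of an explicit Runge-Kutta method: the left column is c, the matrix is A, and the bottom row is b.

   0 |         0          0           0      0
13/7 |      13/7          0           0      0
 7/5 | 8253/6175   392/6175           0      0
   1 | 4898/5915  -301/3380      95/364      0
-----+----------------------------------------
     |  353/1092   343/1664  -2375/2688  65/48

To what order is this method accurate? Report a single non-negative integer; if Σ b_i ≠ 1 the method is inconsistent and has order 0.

b = (353/1092, 343/1664, -2375/2688, 65/48)
c = (0, 13/7, 7/5, 1)
Ac = (0, 0, 56/475, 1/5)
Σ b_i: 353/1092·1 + 343/1664·1 + (-2375/2688)·1 + 65/48·1 = 1 ✓
b·c: 343/1664·13/7 + (-2375/2688)·7/5 + 65/48·1 = 1/2 ✓
b·c²: 343/1664·169/49 + (-2375/2688)·49/25 + 65/48·1 = 1/3 ✓
b·Ac: (-2375/2688)·56/475 + 65/48·1/5 = 1/6 ✓
b·c³: 343/1664·2197/343 + (-2375/2688)·343/125 + 65/48·1 = 1/4 ✓
b·(c∘Ac): (-2375/2688)·392/2375 + 65/48·1/5 = 1/8 ✓
b·Ac²: (-2375/2688)·104/475 + 65/48·93/455 = 1/12 ✓
b·A²c: 65/48·2/65 = 1/24 ✓; 4 stages ⇒ order 4.

4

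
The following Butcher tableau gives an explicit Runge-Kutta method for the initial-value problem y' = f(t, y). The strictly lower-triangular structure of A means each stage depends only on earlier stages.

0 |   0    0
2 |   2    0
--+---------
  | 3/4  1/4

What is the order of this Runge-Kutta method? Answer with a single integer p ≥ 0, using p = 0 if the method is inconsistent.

b = (3/4, 1/4)
c = (0, 2)
Σ b_i: 3/4·1 + 1/4·1 = 1 ✓
b·c: 1/4·2 = 1/2 ✓; 2 stages ⇒ order 2.

2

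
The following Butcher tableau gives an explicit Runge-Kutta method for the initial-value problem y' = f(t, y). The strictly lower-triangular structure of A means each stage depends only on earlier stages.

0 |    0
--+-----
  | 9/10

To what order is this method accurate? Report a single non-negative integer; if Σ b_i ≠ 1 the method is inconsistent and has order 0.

0

b = (9/10)
c = (0)
Σ b_i: 9/10·1 = 9/10 ≠ 1 ⇒ order 0.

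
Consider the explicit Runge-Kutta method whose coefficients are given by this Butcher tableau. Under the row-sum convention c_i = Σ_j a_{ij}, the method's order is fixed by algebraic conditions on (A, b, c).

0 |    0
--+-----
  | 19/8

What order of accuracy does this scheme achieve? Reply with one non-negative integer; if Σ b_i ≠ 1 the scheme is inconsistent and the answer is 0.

0

b = (19/8)
c = (0)
Σ b_i: 19/8·1 = 19/8 ≠ 1 ⇒ order 0.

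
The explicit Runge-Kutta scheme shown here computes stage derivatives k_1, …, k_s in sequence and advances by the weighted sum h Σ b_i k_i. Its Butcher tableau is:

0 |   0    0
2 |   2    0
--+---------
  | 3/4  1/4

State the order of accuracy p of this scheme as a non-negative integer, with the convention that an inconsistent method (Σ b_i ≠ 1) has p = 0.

2

b = (3/4, 1/4)
c = (0, 2)
Σ b_i: 3/4·1 + 1/4·1 = 1 ✓
b·c: 1/4·2 = 1/2 ✓; 2 stages ⇒ order 2.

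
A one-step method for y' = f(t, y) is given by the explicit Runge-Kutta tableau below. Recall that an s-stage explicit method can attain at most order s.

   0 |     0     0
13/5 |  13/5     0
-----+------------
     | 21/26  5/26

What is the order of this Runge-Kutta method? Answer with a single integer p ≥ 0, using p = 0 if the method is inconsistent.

2

b = (21/26, 5/26)
c = (0, 13/5)
Σ b_i: 21/26·1 + 5/26·1 = 1 ✓
b·c: 5/26·13/5 = 1/2 ✓; 2 stages ⇒ order 2.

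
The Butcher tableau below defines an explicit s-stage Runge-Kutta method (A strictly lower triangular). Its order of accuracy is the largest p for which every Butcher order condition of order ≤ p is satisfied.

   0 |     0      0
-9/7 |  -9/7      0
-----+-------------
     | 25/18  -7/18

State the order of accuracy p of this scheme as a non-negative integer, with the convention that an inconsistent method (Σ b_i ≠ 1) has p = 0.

b = (25/18, -7/18)
c = (0, -9/7)
Σ b_i: 25/18·1 + (-7/18)·1 = 1 ✓
b·c: (-7/18)·(-9/7) = 1/2 ✓; 2 stages ⇒ order 2.

2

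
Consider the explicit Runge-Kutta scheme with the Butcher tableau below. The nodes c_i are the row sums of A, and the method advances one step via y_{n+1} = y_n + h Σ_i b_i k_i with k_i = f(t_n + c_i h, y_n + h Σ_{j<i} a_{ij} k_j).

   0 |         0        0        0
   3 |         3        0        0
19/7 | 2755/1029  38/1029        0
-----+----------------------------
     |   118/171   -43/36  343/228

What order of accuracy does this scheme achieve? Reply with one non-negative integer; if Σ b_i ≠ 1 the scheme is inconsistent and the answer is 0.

3

b = (118/171, -43/36, 343/228)
c = (0, 3, 19/7)
Ac = (0, 0, 38/343)
Σ b_i: 118/171·1 + (-43/36)·1 + 343/228·1 = 1 ✓
b·c: (-43/36)·3 + 343/228·19/7 = 1/2 ✓
b·c²: (-43/36)·9 + 343/228·361/49 = 1/3 ✓
b·Ac: 343/228·38/343 = 1/6 ✓; 3 stages ⇒ order 3.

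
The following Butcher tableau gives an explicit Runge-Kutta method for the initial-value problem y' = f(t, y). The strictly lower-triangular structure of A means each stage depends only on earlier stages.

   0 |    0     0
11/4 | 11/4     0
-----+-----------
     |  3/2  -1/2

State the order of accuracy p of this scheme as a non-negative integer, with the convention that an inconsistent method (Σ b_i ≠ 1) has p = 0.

1

b = (3/2, -1/2)
c = (0, 11/4)
Σ b_i: 3/2·1 + (-1/2)·1 = 1 ✓
b·c: (-1/2)·11/4 = -11/8 ≠ 1/2 ⇒ order 1.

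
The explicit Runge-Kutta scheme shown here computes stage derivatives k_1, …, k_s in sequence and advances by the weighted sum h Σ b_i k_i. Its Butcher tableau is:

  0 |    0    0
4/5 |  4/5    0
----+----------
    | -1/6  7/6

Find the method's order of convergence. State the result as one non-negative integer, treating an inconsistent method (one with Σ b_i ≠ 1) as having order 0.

1

b = (-1/6, 7/6)
c = (0, 4/5)
Σ b_i: (-1/6)·1 + 7/6·1 = 1 ✓
b·c: 7/6·4/5 = 14/15 ≠ 1/2 ⇒ order 1.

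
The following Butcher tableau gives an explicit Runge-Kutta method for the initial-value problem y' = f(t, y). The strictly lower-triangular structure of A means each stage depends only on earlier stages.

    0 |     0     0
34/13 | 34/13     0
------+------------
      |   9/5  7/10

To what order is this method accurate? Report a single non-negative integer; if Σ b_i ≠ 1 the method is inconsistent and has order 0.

b = (9/5, 7/10)
c = (0, 34/13)
Σ b_i: 9/5·1 + 7/10·1 = 5/2 ≠ 1 ⇒ order 0.

0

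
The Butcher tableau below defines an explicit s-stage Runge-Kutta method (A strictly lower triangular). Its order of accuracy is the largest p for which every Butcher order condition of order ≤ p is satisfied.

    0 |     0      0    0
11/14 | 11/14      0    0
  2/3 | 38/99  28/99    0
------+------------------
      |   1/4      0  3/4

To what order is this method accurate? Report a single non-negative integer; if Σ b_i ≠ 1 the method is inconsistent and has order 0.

b = (1/4, 0, 3/4)
c = (0, 11/14, 2/3)
Ac = (0, 0, 2/9)
Σ b_i: 1/4·1 + 3/4·1 = 1 ✓
b·c: 3/4·2/3 = 1/2 ✓
b·c²: 3/4·4/9 = 1/3 ✓
b·Ac: 3/4·2/9 = 1/6 ✓; 3 stages ⇒ order 3.

3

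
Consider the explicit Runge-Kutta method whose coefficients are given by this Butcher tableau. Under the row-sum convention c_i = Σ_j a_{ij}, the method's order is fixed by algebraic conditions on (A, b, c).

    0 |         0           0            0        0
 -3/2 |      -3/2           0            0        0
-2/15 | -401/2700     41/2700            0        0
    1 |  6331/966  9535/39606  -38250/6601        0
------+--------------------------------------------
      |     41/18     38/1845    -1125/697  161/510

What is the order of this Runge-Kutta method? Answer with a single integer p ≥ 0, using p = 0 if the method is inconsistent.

b = (41/18, 38/1845, -1125/697, 161/510)
c = (0, -3/2, -2/15, 1)
Ac = (0, 0, -41/1800, 265/644)
Σ b_i: 41/18·1 + 38/1845·1 + (-1125/697)·1 + 161/510·1 = 1 ✓
b·c: 38/1845·(-3/2) + (-1125/697)·(-2/15) + 161/510·1 = 1/2 ✓
b·c²: 38/1845·9/4 + (-1125/697)·4/225 + 161/510·1 = 1/3 ✓
b·Ac: (-1125/697)·(-41/1800) + 161/510·265/644 = 1/6 ✓
b·c³: 38/1845·(-27/8) + (-1125/697)·(-8/3375) + 161/510·1 = 1/4 ✓
b·(c∘Ac): (-1125/697)·41/13500 + 161/510·265/644 = 1/8 ✓
b·Ac²: (-1125/697)·41/1200 + 161/510·565/1288 = 1/12 ✓
b·A²c: 161/510·85/644 = 1/24 ✓; 4 stages ⇒ order 4.

4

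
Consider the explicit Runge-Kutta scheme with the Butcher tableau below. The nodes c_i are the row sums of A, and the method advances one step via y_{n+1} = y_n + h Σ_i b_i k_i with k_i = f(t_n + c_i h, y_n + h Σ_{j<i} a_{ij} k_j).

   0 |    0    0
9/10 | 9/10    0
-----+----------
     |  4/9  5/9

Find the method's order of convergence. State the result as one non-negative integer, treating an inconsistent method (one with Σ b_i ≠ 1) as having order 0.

2

b = (4/9, 5/9)
c = (0, 9/10)
Σ b_i: 4/9·1 + 5/9·1 = 1 ✓
b·c: 5/9·9/10 = 1/2 ✓; 2 stages ⇒ order 2.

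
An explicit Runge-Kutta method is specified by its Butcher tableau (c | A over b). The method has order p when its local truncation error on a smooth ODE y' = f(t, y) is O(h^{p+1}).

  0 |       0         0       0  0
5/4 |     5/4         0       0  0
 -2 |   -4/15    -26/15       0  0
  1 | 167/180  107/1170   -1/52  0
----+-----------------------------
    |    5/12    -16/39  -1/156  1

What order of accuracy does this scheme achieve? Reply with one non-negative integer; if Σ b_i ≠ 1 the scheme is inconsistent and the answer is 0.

b = (5/12, -16/39, -1/156, 1)
c = (0, 5/4, -2, 1)
Ac = (0, 0, -13/6, 11/72)
Σ b_i: 5/12·1 + (-16/39)·1 + (-1/156)·1 + 1·1 = 1 ✓
b·c: (-16/39)·5/4 + (-1/156)·(-2) + 1·1 = 1/2 ✓
b·c²: (-16/39)·25/16 + (-1/156)·4 + 1·1 = 1/3 ✓
b·Ac: (-1/156)·(-13/6) + 1·11/72 = 1/6 ✓
b·c³: (-16/39)·125/64 + (-1/156)·(-8) + 1·1 = 1/4 ✓
b·(c∘Ac): (-1/156)·13/3 + 1·11/72 = 1/8 ✓
b·Ac²: (-1/156)·(-65/24) + 1·19/288 = 1/12 ✓
b·A²c: 1·1/24 = 1/24 ✓; 4 stages ⇒ order 4.

4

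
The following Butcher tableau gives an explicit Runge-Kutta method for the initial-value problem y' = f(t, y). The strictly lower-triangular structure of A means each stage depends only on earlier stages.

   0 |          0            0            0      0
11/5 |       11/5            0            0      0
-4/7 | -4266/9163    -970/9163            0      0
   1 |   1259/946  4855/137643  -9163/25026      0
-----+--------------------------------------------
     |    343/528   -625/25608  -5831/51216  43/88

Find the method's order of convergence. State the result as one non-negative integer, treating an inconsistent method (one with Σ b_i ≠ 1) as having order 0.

4

b = (343/528, -625/25608, -5831/51216, 43/88)
c = (0, 11/5, -4/7, 1)
Ac = (0, 0, -194/833, 37/129)
Σ b_i: 343/528·1 + (-625/25608)·1 + (-5831/51216)·1 + 43/88·1 = 1 ✓
b·c: (-625/25608)·11/5 + (-5831/51216)·(-4/7) + 43/88·1 = 1/2 ✓
b·c²: (-625/25608)·121/25 + (-5831/51216)·16/49 + 43/88·1 = 1/3 ✓
b·Ac: (-5831/51216)·(-194/833) + 43/88·37/129 = 1/6 ✓
b·c³: (-625/25608)·1331/125 + (-5831/51216)·(-64/343) + 43/88·1 = 1/4 ✓
b·(c∘Ac): (-5831/51216)·776/5831 + 43/88·37/129 = 1/8 ✓
b·Ac²: (-5831/51216)·(-2134/4165) + 43/88·11/215 = 1/12 ✓
b·A²c: 43/88·11/129 = 1/24 ✓; 4 stages ⇒ order 4.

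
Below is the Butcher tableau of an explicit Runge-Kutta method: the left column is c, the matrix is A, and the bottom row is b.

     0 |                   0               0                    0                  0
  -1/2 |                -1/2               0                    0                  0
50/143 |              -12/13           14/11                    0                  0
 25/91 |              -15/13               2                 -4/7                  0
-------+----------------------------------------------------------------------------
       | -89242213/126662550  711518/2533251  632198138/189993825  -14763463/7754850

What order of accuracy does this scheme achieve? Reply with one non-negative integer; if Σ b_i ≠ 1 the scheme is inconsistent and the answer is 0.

3

b = (-89242213/126662550, 711518/2533251, 632198138/189993825, -14763463/7754850)
c = (0, -1/2, 50/143, 25/91)
Ac = (0, 0, -7/11, -1201/1001)
Σ b_i: (-89242213/126662550)·1 + 711518/2533251·1 + 632198138/189993825·1 + (-14763463/7754850)·1 = 1 ✓
b·c: 711518/2533251·(-1/2) + 632198138/189993825·50/143 + (-14763463/7754850)·25/91 = 1/2 ✓
b·c²: 711518/2533251·1/4 + 632198138/189993825·2500/20449 + (-14763463/7754850)·625/8281 = 1/3 ✓
b·Ac: 632198138/189993825·(-7/11) + (-14763463/7754850)·(-1201/1001) = 1/6 ✓
b·c³: 711518/2533251·(-1/8) + 632198138/189993825·125000/2924207 + (-14763463/7754850)·15625/753571 = 8921054383/131860781052 ≠ 1/4 ⇒ order 3.
b·(c∘Ac): 632198138/189993825·(-350/1573) + (-14763463/7754850)·(-30025/91091) = -2477927/21954842 ≠ 1/8
b·Ac²: 632198138/189993825·7/22 + (-14763463/7754850)·123143/286286 = 49649935/207002796 ≠ 1/12
b·A²c: (-14763463/7754850)·4/11 = -2684266/3877425 ≠ 1/24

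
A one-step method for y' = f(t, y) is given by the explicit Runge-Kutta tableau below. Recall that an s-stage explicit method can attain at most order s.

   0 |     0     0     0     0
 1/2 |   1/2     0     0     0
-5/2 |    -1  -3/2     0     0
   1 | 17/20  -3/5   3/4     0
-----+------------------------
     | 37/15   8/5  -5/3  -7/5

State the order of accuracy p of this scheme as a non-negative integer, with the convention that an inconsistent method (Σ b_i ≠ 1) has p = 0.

b = (37/15, 8/5, -5/3, -7/5)
c = (0, 1/2, -5/2, 1)
Ac = (0, 0, -3/4, -87/40)
Σ b_i: 37/15·1 + 8/5·1 + (-5/3)·1 + (-7/5)·1 = 1 ✓
b·c: 8/5·1/2 + (-5/3)·(-5/2) + (-7/5)·1 = 107/30 ≠ 1/2 ⇒ order 1.

1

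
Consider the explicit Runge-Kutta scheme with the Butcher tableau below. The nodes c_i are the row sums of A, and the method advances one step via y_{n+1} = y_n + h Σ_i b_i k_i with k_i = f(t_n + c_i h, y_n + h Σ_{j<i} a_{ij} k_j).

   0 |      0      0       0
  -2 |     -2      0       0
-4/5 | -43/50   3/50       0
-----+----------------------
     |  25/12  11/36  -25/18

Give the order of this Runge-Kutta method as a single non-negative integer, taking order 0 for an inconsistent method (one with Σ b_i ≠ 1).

3

b = (25/12, 11/36, -25/18)
c = (0, -2, -4/5)
Ac = (0, 0, -3/25)
Σ b_i: 25/12·1 + 11/36·1 + (-25/18)·1 = 1 ✓
b·c: 11/36·(-2) + (-25/18)·(-4/5) = 1/2 ✓
b·c²: 11/36·4 + (-25/18)·16/25 = 1/3 ✓
b·Ac: (-25/18)·(-3/25) = 1/6 ✓; 3 stages ⇒ order 3.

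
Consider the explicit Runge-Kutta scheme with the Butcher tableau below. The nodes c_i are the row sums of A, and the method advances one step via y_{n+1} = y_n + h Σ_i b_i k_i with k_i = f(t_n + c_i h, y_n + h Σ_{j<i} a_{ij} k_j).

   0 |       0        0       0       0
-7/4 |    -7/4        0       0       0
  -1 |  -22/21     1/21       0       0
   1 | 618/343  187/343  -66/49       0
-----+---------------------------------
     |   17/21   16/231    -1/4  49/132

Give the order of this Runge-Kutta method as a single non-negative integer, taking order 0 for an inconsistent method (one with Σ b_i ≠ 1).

b = (17/21, 16/231, -1/4, 49/132)
c = (0, -7/4, -1, 1)
Ac = (0, 0, -1/12, 11/28)
Σ b_i: 17/21·1 + 16/231·1 + (-1/4)·1 + 49/132·1 = 1 ✓
b·c: 16/231·(-7/4) + (-1/4)·(-1) + 49/132·1 = 1/2 ✓
b·c²: 16/231·49/16 + (-1/4)·1 + 49/132·1 = 1/3 ✓
b·Ac: (-1/4)·(-1/12) + 49/132·11/28 = 1/6 ✓
b·c³: 16/231·(-343/64) + (-1/4)·(-1) + 49/132·1 = 1/4 ✓
b·(c∘Ac): (-1/4)·1/12 + 49/132·11/28 = 1/8 ✓
b·Ac²: (-1/4)·7/48 + 49/132·253/784 = 1/12 ✓
b·A²c: 49/132·11/98 = 1/24 ✓; 4 stages ⇒ order 4.

4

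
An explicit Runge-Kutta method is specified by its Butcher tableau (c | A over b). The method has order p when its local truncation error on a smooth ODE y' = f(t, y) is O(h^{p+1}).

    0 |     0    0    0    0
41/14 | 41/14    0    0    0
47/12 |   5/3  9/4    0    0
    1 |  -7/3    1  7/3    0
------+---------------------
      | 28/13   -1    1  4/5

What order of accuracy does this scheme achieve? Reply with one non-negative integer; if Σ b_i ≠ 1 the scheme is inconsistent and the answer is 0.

0

b = (28/13, -1, 1, 4/5)
c = (0, 41/14, 47/12, 1)
Ac = (0, 0, 369/56, 3041/252)
Σ b_i: 28/13·1 + (-1)·1 + 1·1 + 4/5·1 = 192/65 ≠ 1 ⇒ order 0.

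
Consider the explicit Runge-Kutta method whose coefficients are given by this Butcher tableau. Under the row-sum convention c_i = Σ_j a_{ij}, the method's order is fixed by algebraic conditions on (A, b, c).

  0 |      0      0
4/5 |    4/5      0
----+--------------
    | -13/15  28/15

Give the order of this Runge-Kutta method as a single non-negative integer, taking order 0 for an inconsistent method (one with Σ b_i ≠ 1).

1

b = (-13/15, 28/15)
c = (0, 4/5)
Σ b_i: (-13/15)·1 + 28/15·1 = 1 ✓
b·c: 28/15·4/5 = 112/75 ≠ 1/2 ⇒ order 1.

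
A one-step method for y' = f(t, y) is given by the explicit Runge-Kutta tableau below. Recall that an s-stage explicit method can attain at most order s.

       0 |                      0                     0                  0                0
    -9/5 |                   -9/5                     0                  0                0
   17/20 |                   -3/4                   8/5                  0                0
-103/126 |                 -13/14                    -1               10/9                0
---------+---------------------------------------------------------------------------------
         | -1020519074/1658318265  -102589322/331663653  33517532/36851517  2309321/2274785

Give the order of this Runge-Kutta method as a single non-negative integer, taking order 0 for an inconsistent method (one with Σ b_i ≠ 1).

b = (-1020519074/1658318265, -102589322/331663653, 33517532/36851517, 2309321/2274785)
c = (0, -9/5, 17/20, -103/126)
Ac = (0, 0, -72/25, 247/90)
Σ b_i: (-1020519074/1658318265)·1 + (-102589322/331663653)·1 + 33517532/36851517·1 + 2309321/2274785·1 = 1 ✓
b·c: (-102589322/331663653)·(-9/5) + 33517532/36851517·17/20 + 2309321/2274785·(-103/126) = 1/2 ✓
b·c²: (-102589322/331663653)·81/25 + 33517532/36851517·289/400 + 2309321/2274785·10609/15876 = 1/3 ✓
b·Ac: 33517532/36851517·(-72/25) + 2309321/2274785·247/90 = 1/6 ✓
b·c³: (-102589322/331663653)·(-729/125) + 33517532/36851517·4913/8000 + 2309321/2274785·(-1092727/2000376) = 8394834670283/4643291142000 ≠ 1/4 ⇒ order 3.
b·(c∘Ac): 33517532/36851517·(-306/125) + 2309321/2274785·(-25441/11340) = -82990770283/18425758500 ≠ 1/8
b·Ac²: 33517532/36851517·648/125 + 2309321/2274785·(-4387/1800) = 1835021441/818922600 ≠ 1/12
b·A²c: 2309321/2274785·(-16/5) = -36949136/11373925 ≠ 1/24

3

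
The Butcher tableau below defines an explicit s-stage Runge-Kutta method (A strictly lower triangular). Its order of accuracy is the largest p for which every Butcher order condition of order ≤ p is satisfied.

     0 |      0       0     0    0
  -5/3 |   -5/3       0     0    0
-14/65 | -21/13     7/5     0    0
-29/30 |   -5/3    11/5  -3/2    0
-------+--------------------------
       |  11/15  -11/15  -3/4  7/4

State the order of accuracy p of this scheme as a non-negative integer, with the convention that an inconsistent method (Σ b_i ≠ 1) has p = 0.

b = (11/15, -11/15, -3/4, 7/4)
c = (0, -5/3, -14/65, -29/30)
Ac = (0, 0, -7/3, -652/195)
Σ b_i: 11/15·1 + (-11/15)·1 + (-3/4)·1 + 7/4·1 = 1 ✓
b·c: (-11/15)·(-5/3) + (-3/4)·(-14/65) + 7/4·(-29/30) = -1441/4680 ≠ 1/2 ⇒ order 1.

1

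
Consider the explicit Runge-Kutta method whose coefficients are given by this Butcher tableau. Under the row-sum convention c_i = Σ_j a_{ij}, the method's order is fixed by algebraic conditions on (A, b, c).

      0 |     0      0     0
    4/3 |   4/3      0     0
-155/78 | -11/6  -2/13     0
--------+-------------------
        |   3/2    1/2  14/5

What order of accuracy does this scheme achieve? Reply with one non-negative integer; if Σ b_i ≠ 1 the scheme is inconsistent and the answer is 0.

b = (3/2, 1/2, 14/5)
c = (0, 4/3, -155/78)
Ac = (0, 0, -8/39)
Σ b_i: 3/2·1 + 1/2·1 + 14/5·1 = 24/5 ≠ 1 ⇒ order 0.

0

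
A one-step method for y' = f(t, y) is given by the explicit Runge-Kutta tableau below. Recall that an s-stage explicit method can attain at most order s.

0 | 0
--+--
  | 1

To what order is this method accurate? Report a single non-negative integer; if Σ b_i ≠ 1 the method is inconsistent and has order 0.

1

b = (1)
c = (0)
Σ b_i: 1·1 = 1 ✓; 1 stage ⇒ order 1.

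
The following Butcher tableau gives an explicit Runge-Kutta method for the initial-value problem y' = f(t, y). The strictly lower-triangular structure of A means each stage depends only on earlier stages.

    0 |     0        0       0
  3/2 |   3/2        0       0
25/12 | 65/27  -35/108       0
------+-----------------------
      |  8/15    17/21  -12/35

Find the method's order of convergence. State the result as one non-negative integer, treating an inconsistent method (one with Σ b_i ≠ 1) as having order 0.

b = (8/15, 17/21, -12/35)
c = (0, 3/2, 25/12)
Ac = (0, 0, -35/72)
Σ b_i: 8/15·1 + 17/21·1 + (-12/35)·1 = 1 ✓
b·c: 17/21·3/2 + (-12/35)·25/12 = 1/2 ✓
b·c²: 17/21·9/4 + (-12/35)·625/144 = 1/3 ✓
b·Ac: (-12/35)·(-35/72) = 1/6 ✓; 3 stages ⇒ order 3.

3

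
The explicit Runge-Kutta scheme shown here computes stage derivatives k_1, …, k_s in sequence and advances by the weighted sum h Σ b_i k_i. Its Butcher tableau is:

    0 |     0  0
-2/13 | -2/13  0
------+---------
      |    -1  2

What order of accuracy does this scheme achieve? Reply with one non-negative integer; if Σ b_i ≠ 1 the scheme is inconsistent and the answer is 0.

b = (-1, 2)
c = (0, -2/13)
Σ b_i: (-1)·1 + 2·1 = 1 ✓
b·c: 2·(-2/13) = -4/13 ≠ 1/2 ⇒ order 1.

1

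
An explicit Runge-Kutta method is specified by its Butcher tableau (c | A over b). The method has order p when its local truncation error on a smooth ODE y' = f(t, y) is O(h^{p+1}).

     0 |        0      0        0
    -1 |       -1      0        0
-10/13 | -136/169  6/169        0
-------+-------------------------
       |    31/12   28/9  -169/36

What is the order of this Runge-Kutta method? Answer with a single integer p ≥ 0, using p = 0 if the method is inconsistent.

3

b = (31/12, 28/9, -169/36)
c = (0, -1, -10/13)
Ac = (0, 0, -6/169)
Σ b_i: 31/12·1 + 28/9·1 + (-169/36)·1 = 1 ✓
b·c: 28/9·(-1) + (-169/36)·(-10/13) = 1/2 ✓
b·c²: 28/9·1 + (-169/36)·100/169 = 1/3 ✓
b·Ac: (-169/36)·(-6/169) = 1/6 ✓; 3 stages ⇒ order 3.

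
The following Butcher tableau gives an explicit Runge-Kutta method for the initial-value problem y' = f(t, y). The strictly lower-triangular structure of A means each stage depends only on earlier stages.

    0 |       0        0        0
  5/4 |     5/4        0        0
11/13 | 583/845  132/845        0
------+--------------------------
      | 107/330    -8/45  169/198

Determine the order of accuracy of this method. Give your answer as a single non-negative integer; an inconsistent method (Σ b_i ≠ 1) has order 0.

3

b = (107/330, -8/45, 169/198)
c = (0, 5/4, 11/13)
Ac = (0, 0, 33/169)
Σ b_i: 107/330·1 + (-8/45)·1 + 169/198·1 = 1 ✓
b·c: (-8/45)·5/4 + 169/198·11/13 = 1/2 ✓
b·c²: (-8/45)·25/16 + 169/198·121/169 = 1/3 ✓
b·Ac: 169/198·33/169 = 1/6 ✓; 3 stages ⇒ order 3.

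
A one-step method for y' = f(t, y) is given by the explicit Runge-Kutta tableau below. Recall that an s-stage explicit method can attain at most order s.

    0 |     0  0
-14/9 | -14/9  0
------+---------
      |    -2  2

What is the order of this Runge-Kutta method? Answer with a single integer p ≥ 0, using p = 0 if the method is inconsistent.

0

b = (-2, 2)
c = (0, -14/9)
Σ b_i: (-2)·1 + 2·1 = 0 ≠ 1 ⇒ order 0.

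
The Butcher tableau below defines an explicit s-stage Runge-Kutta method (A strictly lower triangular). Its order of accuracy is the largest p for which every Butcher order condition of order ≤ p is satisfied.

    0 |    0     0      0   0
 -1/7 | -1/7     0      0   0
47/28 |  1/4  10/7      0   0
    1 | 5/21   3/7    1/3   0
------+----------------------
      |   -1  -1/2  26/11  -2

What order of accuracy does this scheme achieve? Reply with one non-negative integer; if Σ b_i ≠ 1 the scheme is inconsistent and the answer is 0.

b = (-1, -1/2, 26/11, -2)
c = (0, -1/7, 47/28, 1)
Ac = (0, 0, -10/49, 293/588)
Σ b_i: (-1)·1 + (-1/2)·1 + 26/11·1 + (-2)·1 = -25/22 ≠ 1 ⇒ order 0.

0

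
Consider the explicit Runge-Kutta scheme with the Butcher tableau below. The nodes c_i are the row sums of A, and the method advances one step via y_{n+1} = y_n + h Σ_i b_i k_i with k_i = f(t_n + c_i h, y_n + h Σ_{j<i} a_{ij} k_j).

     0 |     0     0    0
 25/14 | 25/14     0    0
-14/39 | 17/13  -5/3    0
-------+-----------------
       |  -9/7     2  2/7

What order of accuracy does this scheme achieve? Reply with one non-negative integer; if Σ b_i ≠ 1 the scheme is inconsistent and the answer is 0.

b = (-9/7, 2, 2/7)
c = (0, 25/14, -14/39)
Ac = (0, 0, -125/42)
Σ b_i: (-9/7)·1 + 2·1 + 2/7·1 = 1 ✓
b·c: 2·25/14 + 2/7·(-14/39) = 947/273 ≠ 1/2 ⇒ order 1.

1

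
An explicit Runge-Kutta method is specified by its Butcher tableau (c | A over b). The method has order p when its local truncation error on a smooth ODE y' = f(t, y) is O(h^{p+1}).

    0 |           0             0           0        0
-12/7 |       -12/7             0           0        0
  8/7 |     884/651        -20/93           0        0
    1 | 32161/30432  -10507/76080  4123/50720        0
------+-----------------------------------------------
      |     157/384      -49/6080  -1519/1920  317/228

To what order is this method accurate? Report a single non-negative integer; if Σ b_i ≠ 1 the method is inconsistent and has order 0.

4

b = (157/384, -49/6080, -1519/1920, 317/228)
c = (0, -12/7, 8/7, 1)
Ac = (0, 0, 80/217, 209/634)
Σ b_i: 157/384·1 + (-49/6080)·1 + (-1519/1920)·1 + 317/228·1 = 1 ✓
b·c: (-49/6080)·(-12/7) + (-1519/1920)·8/7 + 317/228·1 = 1/2 ✓
b·c²: (-49/6080)·144/49 + (-1519/1920)·64/49 + 317/228·1 = 1/3 ✓
b·Ac: (-1519/1920)·80/217 + 317/228·209/634 = 1/6 ✓
b·c³: (-49/6080)·(-1728/343) + (-1519/1920)·512/343 + 317/228·1 = 1/4 ✓
b·(c∘Ac): (-1519/1920)·640/1519 + 317/228·209/634 = 1/8 ✓
b·Ac²: (-1519/1920)·(-960/1519) + 317/228·(-95/317) = 1/12 ✓
b·A²c: 317/228·19/634 = 1/24 ✓; 4 stages ⇒ order 4.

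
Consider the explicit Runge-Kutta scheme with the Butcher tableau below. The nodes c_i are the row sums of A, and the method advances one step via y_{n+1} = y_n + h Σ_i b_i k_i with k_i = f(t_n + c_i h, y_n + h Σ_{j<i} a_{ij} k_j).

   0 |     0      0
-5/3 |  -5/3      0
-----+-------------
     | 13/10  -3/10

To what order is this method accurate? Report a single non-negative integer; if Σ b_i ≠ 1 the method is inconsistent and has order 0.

b = (13/10, -3/10)
c = (0, -5/3)
Σ b_i: 13/10·1 + (-3/10)·1 = 1 ✓
b·c: (-3/10)·(-5/3) = 1/2 ✓; 2 stages ⇒ order 2.

2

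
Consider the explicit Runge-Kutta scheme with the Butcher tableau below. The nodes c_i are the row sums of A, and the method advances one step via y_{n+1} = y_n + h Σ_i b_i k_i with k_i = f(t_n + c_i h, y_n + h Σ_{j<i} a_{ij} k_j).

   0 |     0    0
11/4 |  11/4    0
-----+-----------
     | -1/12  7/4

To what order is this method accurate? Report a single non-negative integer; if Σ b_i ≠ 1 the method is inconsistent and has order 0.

0

b = (-1/12, 7/4)
c = (0, 11/4)
Σ b_i: (-1/12)·1 + 7/4·1 = 5/3 ≠ 1 ⇒ order 0.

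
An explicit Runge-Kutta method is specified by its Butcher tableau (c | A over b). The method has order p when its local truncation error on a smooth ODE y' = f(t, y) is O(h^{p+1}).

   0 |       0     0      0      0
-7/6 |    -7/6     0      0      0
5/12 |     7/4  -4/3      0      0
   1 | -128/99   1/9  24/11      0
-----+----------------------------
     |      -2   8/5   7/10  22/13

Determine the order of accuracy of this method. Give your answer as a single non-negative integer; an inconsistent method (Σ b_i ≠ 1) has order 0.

0

b = (-2, 8/5, 7/10, 22/13)
c = (0, -7/6, 5/12, 1)
Ac = (0, 0, 14/9, 463/594)
Σ b_i: (-2)·1 + 8/5·1 + 7/10·1 + 22/13·1 = 259/130 ≠ 1 ⇒ order 0.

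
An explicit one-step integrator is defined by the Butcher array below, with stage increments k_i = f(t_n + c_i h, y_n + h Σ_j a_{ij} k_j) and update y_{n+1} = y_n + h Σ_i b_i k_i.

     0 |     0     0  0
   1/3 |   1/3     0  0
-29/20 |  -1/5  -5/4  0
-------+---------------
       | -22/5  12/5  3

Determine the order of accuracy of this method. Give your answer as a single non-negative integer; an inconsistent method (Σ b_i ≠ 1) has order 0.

1

b = (-22/5, 12/5, 3)
c = (0, 1/3, -29/20)
Ac = (0, 0, -5/12)
Σ b_i: (-22/5)·1 + 12/5·1 + 3·1 = 1 ✓
b·c: 12/5·1/3 + 3·(-29/20) = -71/20 ≠ 1/2 ⇒ order 1.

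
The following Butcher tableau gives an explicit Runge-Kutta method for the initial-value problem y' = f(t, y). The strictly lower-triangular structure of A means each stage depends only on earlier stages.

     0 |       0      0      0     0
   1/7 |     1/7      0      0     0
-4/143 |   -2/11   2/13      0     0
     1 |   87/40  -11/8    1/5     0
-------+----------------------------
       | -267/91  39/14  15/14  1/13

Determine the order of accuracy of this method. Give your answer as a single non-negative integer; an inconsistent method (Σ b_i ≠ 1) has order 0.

b = (-267/91, 39/14, 15/14, 1/13)
c = (0, 1/7, -4/143, 1)
Ac = (0, 0, 2/91, -8089/40040)
Σ b_i: (-267/91)·1 + 39/14·1 + 15/14·1 + 1/13·1 = 1 ✓
b·c: 39/14·1/7 + 15/14·(-4/143) + 1/13·1 = 6235/14014 ≠ 1/2 ⇒ order 1.

1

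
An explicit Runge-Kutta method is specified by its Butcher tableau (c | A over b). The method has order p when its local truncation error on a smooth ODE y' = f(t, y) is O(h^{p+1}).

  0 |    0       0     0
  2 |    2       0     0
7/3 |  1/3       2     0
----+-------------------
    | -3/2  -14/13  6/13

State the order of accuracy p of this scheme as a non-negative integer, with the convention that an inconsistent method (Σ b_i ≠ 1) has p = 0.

b = (-3/2, -14/13, 6/13)
c = (0, 2, 7/3)
Ac = (0, 0, 4)
Σ b_i: (-3/2)·1 + (-14/13)·1 + 6/13·1 = -55/26 ≠ 1 ⇒ order 0.

0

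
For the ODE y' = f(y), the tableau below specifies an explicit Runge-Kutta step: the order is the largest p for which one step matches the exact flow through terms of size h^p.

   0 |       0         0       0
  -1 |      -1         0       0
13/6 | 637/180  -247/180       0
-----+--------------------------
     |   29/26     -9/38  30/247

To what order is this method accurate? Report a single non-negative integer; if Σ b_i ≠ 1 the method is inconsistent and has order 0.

b = (29/26, -9/38, 30/247)
c = (0, -1, 13/6)
Ac = (0, 0, 247/180)
Σ b_i: 29/26·1 + (-9/38)·1 + 30/247·1 = 1 ✓
b·c: (-9/38)·(-1) + 30/247·13/6 = 1/2 ✓
b·c²: (-9/38)·1 + 30/247·169/36 = 1/3 ✓
b·Ac: 30/247·247/180 = 1/6 ✓; 3 stages ⇒ order 3.

3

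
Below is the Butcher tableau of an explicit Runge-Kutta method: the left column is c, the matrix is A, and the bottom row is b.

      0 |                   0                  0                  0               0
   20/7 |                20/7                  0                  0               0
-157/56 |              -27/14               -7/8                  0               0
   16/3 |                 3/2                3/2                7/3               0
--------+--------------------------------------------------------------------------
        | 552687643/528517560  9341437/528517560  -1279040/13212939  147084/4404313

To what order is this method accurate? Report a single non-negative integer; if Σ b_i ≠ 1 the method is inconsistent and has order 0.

3

b = (552687643/528517560, 9341437/528517560, -1279040/13212939, 147084/4404313)
c = (0, 20/7, -157/56, 16/3)
Ac = (0, 0, -5/2, -379/168)
Σ b_i: 552687643/528517560·1 + 9341437/528517560·1 + (-1279040/13212939)·1 + 147084/4404313·1 = 1 ✓
b·c: 9341437/528517560·20/7 + (-1279040/13212939)·(-157/56) + 147084/4404313·16/3 = 1/2 ✓
b·c²: 9341437/528517560·400/49 + (-1279040/13212939)·24649/3136 + 147084/4404313·256/9 = 1/3 ✓
b·Ac: (-1279040/13212939)·(-5/2) + 147084/4404313·(-379/168) = 1/6 ✓
b·c³: 9341437/528517560·8000/343 + (-1279040/13212939)·(-3869893/175616) + 147084/4404313·4096/27 = 118272116041/15538416264 ≠ 1/4 ⇒ order 3.
b·(c∘Ac): (-1279040/13212939)·785/112 + 147084/4404313·(-758/63) = -14273732/13212939 ≠ 1/8
b·Ac²: (-1279040/13212939)·(-50/7) + 147084/4404313·287743/9408 = 2534745979/1479849168 ≠ 1/12
b·A²c: 147084/4404313·(-35/6) = -857990/4404313 ≠ 1/24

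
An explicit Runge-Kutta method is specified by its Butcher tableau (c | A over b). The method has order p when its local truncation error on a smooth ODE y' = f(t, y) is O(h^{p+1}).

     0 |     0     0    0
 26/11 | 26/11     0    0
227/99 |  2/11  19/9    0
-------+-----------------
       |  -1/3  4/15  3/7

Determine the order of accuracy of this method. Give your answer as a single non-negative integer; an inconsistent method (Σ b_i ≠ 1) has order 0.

b = (-1/3, 4/15, 3/7)
c = (0, 26/11, 227/99)
Ac = (0, 0, 494/99)
Σ b_i: (-1/3)·1 + 4/15·1 + 3/7·1 = 38/105 ≠ 1 ⇒ order 0.

0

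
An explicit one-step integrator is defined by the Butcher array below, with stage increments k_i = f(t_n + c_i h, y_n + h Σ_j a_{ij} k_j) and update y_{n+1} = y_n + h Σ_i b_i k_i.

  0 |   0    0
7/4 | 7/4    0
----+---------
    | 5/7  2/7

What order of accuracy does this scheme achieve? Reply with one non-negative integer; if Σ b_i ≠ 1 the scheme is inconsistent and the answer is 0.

2

b = (5/7, 2/7)
c = (0, 7/4)
Σ b_i: 5/7·1 + 2/7·1 = 1 ✓
b·c: 2/7·7/4 = 1/2 ✓; 2 stages ⇒ order 2.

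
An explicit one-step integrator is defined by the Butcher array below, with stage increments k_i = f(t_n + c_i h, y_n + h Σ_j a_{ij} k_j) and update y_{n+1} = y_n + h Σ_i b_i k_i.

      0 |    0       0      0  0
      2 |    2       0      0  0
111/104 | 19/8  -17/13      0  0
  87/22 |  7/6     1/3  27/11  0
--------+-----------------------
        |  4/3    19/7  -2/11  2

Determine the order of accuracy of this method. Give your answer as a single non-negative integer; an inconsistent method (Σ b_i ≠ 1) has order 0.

0

b = (4/3, 19/7, -2/11, 2)
c = (0, 2, 111/104, 87/22)
Ac = (0, 0, -34/13, 11279/3432)
Σ b_i: 4/3·1 + 19/7·1 + (-2/11)·1 + 2·1 = 1355/231 ≠ 1 ⇒ order 0.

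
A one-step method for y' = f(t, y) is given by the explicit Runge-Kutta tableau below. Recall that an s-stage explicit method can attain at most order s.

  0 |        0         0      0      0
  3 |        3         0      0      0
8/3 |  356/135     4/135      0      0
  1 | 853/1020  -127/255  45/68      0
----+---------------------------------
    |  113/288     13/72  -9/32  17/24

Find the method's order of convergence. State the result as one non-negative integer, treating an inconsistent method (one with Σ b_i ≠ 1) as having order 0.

b = (113/288, 13/72, -9/32, 17/24)
c = (0, 3, 8/3, 1)
Ac = (0, 0, 4/45, 23/85)
Σ b_i: 113/288·1 + 13/72·1 + (-9/32)·1 + 17/24·1 = 1 ✓
b·c: 13/72·3 + (-9/32)·8/3 + 17/24·1 = 1/2 ✓
b·c²: 13/72·9 + (-9/32)·64/9 + 17/24·1 = 1/3 ✓
b·Ac: (-9/32)·4/45 + 17/24·23/85 = 1/6 ✓
b·c³: 13/72·27 + (-9/32)·512/27 + 17/24·1 = 1/4 ✓
b·(c∘Ac): (-9/32)·32/135 + 17/24·23/85 = 1/8 ✓
b·Ac²: (-9/32)·4/15 + 17/24·19/85 = 1/12 ✓
b·A²c: 17/24·1/17 = 1/24 ✓; 4 stages ⇒ order 4.

4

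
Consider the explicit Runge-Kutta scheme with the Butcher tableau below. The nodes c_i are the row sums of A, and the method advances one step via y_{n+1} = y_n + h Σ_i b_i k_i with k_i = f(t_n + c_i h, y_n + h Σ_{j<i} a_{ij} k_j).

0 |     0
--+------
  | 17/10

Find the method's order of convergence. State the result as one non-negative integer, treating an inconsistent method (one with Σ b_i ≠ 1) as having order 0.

b = (17/10)
c = (0)
Σ b_i: 17/10·1 = 17/10 ≠ 1 ⇒ order 0.

0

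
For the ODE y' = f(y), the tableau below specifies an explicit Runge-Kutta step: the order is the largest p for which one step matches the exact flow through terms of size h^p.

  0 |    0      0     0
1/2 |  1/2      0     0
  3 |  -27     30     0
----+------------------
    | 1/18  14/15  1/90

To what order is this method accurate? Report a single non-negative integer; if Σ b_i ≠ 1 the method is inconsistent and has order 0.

b = (1/18, 14/15, 1/90)
c = (0, 1/2, 3)
Ac = (0, 0, 15)
Σ b_i: 1/18·1 + 14/15·1 + 1/90·1 = 1 ✓
b·c: 14/15·1/2 + 1/90·3 = 1/2 ✓
b·c²: 14/15·1/4 + 1/90·9 = 1/3 ✓
b·Ac: 1/90·15 = 1/6 ✓; 3 stages ⇒ order 3.

3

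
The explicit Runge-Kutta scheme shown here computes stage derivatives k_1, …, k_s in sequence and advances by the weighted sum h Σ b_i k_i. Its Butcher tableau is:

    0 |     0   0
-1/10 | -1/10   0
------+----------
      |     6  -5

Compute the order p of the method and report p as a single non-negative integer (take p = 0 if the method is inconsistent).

b = (6, -5)
c = (0, -1/10)
Σ b_i: 6·1 + (-5)·1 = 1 ✓
b·c: (-5)·(-1/10) = 1/2 ✓; 2 stages ⇒ order 2.

2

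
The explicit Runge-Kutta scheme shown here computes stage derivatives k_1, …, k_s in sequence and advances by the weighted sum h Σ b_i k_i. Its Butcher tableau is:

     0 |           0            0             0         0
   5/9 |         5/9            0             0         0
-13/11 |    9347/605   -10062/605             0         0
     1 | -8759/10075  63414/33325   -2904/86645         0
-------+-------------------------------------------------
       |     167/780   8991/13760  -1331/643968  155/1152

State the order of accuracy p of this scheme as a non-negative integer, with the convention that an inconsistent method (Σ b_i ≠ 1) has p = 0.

4

b = (167/780, 8991/13760, -1331/643968, 155/1152)
c = (0, 5/9, -13/11, 1)
Ac = (0, 0, -1118/121, 34/31)
Σ b_i: 167/780·1 + 8991/13760·1 + (-1331/643968)·1 + 155/1152·1 = 1 ✓
b·c: 8991/13760·5/9 + (-1331/643968)·(-13/11) + 155/1152·1 = 1/2 ✓
b·c²: 8991/13760·25/81 + (-1331/643968)·169/121 + 155/1152·1 = 1/3 ✓
b·Ac: (-1331/643968)·(-1118/121) + 155/1152·34/31 = 1/6 ✓
b·c³: 8991/13760·125/729 + (-1331/643968)·(-2197/1331) + 155/1152·1 = 1/4 ✓
b·(c∘Ac): (-1331/643968)·14534/1331 + 155/1152·34/31 = 1/8 ✓
b·Ac²: (-1331/643968)·(-5590/1089) + 155/1152·754/1395 = 1/12 ✓
b·A²c: 155/1152·48/155 = 1/24 ✓; 4 stages ⇒ order 4.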